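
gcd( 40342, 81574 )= 2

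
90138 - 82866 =7272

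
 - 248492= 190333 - 438825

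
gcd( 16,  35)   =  1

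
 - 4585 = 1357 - 5942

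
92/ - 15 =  - 92/15 = - 6.13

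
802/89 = 802/89 = 9.01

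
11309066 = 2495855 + 8813211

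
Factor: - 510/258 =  - 5^1*17^1*43^ ( - 1 )  =  - 85/43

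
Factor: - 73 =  - 73^1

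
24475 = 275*89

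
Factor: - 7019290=-2^1 * 5^1*127^1*5527^1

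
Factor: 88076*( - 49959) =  - 2^2*3^2*7^1*13^1*61^1*97^1 * 227^1 =- 4400188884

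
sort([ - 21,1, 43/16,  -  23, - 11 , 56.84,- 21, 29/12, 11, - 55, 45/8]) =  [ - 55,  -  23,-21, - 21, - 11, 1, 29/12 , 43/16, 45/8, 11, 56.84 ]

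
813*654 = 531702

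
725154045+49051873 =774205918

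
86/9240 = 43/4620 = 0.01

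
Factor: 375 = 3^1*5^3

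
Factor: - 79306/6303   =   - 2^1*3^(  -  1 )*11^( - 1 )*19^1*191^( - 1 ) * 2087^1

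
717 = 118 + 599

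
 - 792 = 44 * (-18 ) 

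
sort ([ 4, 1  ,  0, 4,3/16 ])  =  [0, 3/16, 1,4,4] 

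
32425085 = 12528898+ 19896187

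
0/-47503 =0/1 = -  0.00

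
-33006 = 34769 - 67775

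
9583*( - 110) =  - 1054130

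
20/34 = 10/17= 0.59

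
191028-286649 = -95621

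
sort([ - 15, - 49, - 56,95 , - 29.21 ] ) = [-56, - 49, - 29.21, - 15,95 ] 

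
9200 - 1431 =7769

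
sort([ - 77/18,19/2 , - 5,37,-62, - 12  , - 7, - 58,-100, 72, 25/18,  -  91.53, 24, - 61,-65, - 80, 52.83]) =[  -  100,- 91.53, - 80,  -  65, - 62,  -  61, - 58,-12, -7, - 5,  -  77/18, 25/18 , 19/2,24, 37, 52.83,72] 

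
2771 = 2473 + 298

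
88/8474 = 44/4237 = 0.01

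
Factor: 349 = 349^1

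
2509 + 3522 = 6031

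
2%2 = 0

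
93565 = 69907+23658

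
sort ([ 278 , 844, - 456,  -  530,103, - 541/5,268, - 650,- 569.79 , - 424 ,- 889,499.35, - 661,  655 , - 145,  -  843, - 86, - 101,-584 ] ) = [ - 889,- 843, - 661, -650,-584,-569.79,-530,-456, - 424,- 145, - 541/5, - 101,-86,103,268 , 278, 499.35, 655,844]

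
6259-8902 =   -  2643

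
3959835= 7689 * 515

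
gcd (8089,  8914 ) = 1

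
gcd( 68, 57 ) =1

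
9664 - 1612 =8052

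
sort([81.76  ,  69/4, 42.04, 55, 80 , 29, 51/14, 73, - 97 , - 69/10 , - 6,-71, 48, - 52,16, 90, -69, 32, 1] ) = [-97,-71, -69,-52, - 69/10, - 6,1, 51/14,16, 69/4, 29,  32, 42.04, 48, 55,73, 80, 81.76,  90 ] 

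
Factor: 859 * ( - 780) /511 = - 670020/511 =- 2^2*3^1*5^1 * 7^( - 1) *13^1 * 73^( - 1 )*859^1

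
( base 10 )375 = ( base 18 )12f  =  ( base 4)11313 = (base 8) 567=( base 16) 177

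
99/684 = 11/76 = 0.14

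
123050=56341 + 66709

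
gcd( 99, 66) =33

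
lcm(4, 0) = 0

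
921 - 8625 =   -  7704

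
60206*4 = 240824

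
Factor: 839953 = 17^1*49409^1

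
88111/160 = 88111/160 = 550.69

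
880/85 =10  +  6/17 = 10.35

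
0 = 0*26605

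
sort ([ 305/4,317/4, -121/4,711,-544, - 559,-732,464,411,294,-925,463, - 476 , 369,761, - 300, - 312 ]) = [ - 925,-732 , - 559, - 544, - 476, - 312, - 300, - 121/4,305/4,317/4,294,369,411,463,464,711,  761] 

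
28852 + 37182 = 66034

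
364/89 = 4 + 8/89 = 4.09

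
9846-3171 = 6675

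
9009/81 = 1001/9 = 111.22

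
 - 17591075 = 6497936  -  24089011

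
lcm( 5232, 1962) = 15696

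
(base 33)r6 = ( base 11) 746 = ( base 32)s1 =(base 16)381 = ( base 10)897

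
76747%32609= 11529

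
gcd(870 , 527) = 1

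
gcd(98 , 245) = 49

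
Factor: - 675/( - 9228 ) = 2^( - 2)*3^2 *5^2*769^( - 1 ) = 225/3076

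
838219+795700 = 1633919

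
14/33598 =7/16799 = 0.00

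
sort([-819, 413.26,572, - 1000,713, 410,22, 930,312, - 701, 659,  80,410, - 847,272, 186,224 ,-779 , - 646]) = [ - 1000, - 847 , - 819, - 779, - 701 , - 646,22,  80, 186,224,  272, 312, 410, 410,413.26, 572,659,713  ,  930 ]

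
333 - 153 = 180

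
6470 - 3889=2581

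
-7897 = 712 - 8609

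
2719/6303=2719/6303 =0.43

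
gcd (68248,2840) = 8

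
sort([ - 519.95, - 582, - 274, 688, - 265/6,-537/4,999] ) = [-582, -519.95,-274, - 537/4, - 265/6,688,999]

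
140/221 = 140/221 = 0.63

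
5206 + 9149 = 14355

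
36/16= 2 + 1/4 = 2.25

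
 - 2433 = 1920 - 4353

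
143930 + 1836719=1980649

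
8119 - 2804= 5315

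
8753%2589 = 986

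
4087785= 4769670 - 681885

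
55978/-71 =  - 55978/71 = - 788.42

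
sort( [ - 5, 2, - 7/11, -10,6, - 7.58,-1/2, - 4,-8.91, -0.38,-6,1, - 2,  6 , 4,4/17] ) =[ - 10, - 8.91 ,  -  7.58,  -  6, - 5, - 4, -2, - 7/11, - 1/2, - 0.38,4/17,  1,2, 4,6,6 ]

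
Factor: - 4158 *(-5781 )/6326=12018699/3163 = 3^4*7^1*11^1 * 41^1*47^1 * 3163^( - 1)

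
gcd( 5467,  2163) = 7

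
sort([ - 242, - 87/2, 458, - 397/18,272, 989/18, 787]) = [ - 242, - 87/2, - 397/18,989/18, 272,458, 787 ]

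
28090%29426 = 28090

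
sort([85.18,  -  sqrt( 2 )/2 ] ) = [ - sqrt( 2)/2, 85.18] 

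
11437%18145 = 11437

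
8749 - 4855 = 3894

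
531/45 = 11 +4/5 = 11.80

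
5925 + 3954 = 9879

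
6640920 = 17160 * 387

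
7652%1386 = 722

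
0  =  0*263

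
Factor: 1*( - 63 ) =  - 3^2*7^1=- 63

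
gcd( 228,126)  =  6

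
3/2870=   3/2870 = 0.00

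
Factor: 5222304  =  2^5 * 3^2 * 18133^1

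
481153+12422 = 493575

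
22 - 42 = -20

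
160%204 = 160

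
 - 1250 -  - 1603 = 353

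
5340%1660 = 360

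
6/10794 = 1/1799 =0.00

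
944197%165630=116047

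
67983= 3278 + 64705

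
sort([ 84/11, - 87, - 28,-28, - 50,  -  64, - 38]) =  [- 87,  -  64, -50, - 38, - 28, - 28,84/11 ]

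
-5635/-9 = 5635/9=626.11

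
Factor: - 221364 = -2^2*3^2*11^1*13^1*43^1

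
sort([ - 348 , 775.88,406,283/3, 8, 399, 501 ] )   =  [-348, 8,  283/3, 399, 406,501, 775.88] 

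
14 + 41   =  55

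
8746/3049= 2+ 2648/3049=2.87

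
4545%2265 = 15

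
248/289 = 248/289 = 0.86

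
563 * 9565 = 5385095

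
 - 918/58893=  - 1 + 19325/19631 = - 0.02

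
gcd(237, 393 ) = 3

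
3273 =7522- 4249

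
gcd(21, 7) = 7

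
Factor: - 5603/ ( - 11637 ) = 3^(-3)*13^1 = 13/27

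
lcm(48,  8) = 48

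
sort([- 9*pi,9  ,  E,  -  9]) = [ - 9*pi, - 9,E, 9]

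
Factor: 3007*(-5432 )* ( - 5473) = 89396113352 = 2^3*7^1*13^1*31^1*97^2*421^1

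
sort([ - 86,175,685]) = [ - 86,175,  685 ]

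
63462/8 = 31731/4= 7932.75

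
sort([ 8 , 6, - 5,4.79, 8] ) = [-5,4.79, 6, 8,8 ]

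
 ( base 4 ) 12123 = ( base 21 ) jc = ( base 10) 411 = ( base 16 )19B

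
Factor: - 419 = -419^1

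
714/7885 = 714/7885 = 0.09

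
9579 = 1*9579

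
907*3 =2721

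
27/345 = 9/115=0.08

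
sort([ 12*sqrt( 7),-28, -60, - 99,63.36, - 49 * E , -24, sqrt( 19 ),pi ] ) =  [ - 49* E,-99, - 60,-28,-24, pi , sqrt(19 ), 12*sqrt ( 7 ),63.36]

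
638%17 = 9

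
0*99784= 0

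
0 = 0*3868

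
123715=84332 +39383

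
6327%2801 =725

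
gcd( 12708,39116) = 4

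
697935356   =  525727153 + 172208203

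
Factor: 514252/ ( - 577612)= - 7^( - 3)*421^( - 1 )*128563^1 = -  128563/144403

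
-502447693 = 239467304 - 741914997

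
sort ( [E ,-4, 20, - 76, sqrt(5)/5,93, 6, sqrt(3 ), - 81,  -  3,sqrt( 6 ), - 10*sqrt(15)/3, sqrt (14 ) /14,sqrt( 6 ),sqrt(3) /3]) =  [ - 81,-76, - 10*sqrt(15) /3, - 4, - 3,sqrt(14)/14, sqrt(5 ) /5,  sqrt(3 ) /3, sqrt ( 3), sqrt( 6) , sqrt(6),E, 6, 20,  93]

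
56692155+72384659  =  129076814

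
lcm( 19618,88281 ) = 176562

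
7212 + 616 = 7828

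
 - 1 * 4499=-4499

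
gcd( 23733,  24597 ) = 27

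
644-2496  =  -1852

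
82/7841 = 82/7841 = 0.01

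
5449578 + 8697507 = 14147085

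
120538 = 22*5479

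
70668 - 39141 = 31527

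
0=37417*0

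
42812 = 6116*7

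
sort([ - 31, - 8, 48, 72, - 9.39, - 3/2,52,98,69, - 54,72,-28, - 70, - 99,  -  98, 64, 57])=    [ - 99, - 98, - 70, - 54,-31,  -  28,  -  9.39, - 8 ,-3/2, 48,  52, 57,  64,  69,72, 72, 98 ]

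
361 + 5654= 6015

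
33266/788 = 16633/394 = 42.22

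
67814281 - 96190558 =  - 28376277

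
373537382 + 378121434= 751658816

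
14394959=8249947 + 6145012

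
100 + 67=167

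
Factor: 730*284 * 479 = 2^3*5^1*71^1*73^1*479^1 = 99306280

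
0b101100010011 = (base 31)2te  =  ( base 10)2835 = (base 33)2JU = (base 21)690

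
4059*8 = 32472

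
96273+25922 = 122195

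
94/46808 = 47/23404= 0.00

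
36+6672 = 6708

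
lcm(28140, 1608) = 56280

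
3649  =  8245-4596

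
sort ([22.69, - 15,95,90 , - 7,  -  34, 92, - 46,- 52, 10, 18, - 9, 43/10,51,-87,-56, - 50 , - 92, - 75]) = [ - 92,-87, - 75, - 56, -52 , - 50, - 46, - 34, - 15 ,  -  9, - 7,43/10,10, 18,22.69,  51,90 , 92, 95 ] 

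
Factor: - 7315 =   -  5^1 * 7^1*11^1*19^1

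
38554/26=1482 + 11/13  =  1482.85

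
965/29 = 33 + 8/29=33.28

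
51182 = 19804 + 31378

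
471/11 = 471/11 = 42.82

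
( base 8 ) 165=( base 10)117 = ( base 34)3f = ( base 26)4D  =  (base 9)140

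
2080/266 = 1040/133= 7.82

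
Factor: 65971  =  37^1*1783^1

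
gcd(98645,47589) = 1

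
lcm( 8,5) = 40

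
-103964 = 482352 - 586316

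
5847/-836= - 5847/836 = - 6.99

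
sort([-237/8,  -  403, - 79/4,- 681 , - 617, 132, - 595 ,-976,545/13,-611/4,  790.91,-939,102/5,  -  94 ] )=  [-976, - 939, - 681, - 617,-595,- 403, - 611/4,-94,-237/8, - 79/4, 102/5,545/13, 132 , 790.91 ]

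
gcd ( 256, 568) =8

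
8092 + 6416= 14508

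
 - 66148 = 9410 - 75558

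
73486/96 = 36743/48= 765.48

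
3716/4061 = 3716/4061 =0.92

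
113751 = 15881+97870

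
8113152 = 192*42256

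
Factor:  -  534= - 2^1*3^1*89^1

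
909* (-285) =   -  259065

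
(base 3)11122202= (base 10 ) 3395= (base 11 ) 2607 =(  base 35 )2R0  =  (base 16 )d43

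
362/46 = 181/23 =7.87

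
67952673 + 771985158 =839937831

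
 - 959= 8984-9943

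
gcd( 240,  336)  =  48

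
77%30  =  17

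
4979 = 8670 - 3691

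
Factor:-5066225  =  - 5^2* 37^1*5477^1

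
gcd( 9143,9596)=1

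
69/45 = 1 + 8/15 = 1.53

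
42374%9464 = 4518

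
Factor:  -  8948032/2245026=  -4474016/1122513 = -  2^5*3^(-1)*7^( - 1)*53453^( - 1)*139813^1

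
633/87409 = 633/87409 = 0.01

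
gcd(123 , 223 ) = 1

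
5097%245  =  197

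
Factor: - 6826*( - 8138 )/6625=55549988/6625=2^2*5^(-3)*13^1*53^(-1)*313^1*3413^1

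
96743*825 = 79812975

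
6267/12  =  522 + 1/4 = 522.25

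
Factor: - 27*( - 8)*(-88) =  - 2^6* 3^3*11^1 = -  19008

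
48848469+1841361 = 50689830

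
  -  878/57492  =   - 439/28746= - 0.02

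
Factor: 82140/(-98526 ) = -13690/16421=- 2^1*5^1*37^2*16421^(-1)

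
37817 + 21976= 59793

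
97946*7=685622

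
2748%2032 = 716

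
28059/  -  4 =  -7015+1/4 = -7014.75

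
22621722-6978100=15643622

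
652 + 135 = 787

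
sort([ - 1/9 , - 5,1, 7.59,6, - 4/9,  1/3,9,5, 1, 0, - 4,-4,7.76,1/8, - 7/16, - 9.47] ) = [ - 9.47, - 5, - 4, - 4, - 4/9,-7/16, - 1/9, 0,1/8,1/3,1 , 1,5 , 6, 7.59,7.76,9 ] 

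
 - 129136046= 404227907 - 533363953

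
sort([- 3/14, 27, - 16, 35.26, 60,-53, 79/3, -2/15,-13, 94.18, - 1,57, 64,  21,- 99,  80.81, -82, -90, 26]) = [-99, -90,- 82, - 53, - 16, - 13,-1, - 3/14, - 2/15, 21,26,79/3, 27,35.26,  57, 60,64, 80.81, 94.18] 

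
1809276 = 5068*357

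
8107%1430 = 957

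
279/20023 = 279/20023 = 0.01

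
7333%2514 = 2305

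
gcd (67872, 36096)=96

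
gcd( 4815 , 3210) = 1605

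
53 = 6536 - 6483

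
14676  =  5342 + 9334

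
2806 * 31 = 86986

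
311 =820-509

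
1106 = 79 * 14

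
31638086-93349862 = -61711776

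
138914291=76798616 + 62115675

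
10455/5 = 2091= 2091.00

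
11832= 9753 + 2079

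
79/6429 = 79/6429 = 0.01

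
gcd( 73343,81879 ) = 1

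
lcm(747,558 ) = 46314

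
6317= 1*6317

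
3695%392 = 167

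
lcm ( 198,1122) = 3366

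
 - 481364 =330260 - 811624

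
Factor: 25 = 5^2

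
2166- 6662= - 4496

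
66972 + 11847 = 78819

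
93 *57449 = 5342757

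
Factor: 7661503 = 19^3*1117^1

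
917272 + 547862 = 1465134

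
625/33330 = 125/6666 = 0.02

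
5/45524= 5/45524= 0.00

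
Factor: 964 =2^2*241^1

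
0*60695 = 0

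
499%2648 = 499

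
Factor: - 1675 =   -  5^2*67^1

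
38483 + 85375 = 123858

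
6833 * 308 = 2104564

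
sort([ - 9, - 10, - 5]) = [ - 10,  -  9,-5]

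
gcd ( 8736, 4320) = 96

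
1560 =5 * 312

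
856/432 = 1  +  53/54 = 1.98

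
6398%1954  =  536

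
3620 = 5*724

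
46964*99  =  4649436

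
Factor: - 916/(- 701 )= 2^2*229^1* 701^ (- 1 )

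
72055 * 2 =144110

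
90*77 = 6930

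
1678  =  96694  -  95016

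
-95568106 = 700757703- 796325809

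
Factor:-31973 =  - 31973^1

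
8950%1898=1358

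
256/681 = 256/681= 0.38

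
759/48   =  253/16 = 15.81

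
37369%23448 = 13921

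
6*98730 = 592380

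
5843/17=5843/17 = 343.71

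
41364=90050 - 48686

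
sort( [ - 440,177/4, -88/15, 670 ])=[ - 440 ,-88/15  ,  177/4,  670]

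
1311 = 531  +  780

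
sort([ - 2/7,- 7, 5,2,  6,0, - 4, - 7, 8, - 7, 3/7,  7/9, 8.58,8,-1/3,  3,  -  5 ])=[ - 7, -7, - 7,-5, - 4, -1/3,-2/7 , 0,3/7,  7/9,  2,  3, 5, 6, 8, 8,8.58 ] 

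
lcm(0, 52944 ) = 0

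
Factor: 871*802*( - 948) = - 2^3*3^1*13^1 * 67^1*79^1*401^1  =  - 662217816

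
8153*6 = 48918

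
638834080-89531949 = 549302131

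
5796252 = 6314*918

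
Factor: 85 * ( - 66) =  - 5610 = - 2^1*3^1 * 5^1*11^1*17^1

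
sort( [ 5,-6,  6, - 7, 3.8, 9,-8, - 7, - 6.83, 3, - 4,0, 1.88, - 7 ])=[-8, - 7,-7,  -  7, - 6.83, - 6, - 4,  0 , 1.88,3,3.8, 5, 6, 9] 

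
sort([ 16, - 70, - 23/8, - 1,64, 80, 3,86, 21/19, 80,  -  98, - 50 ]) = [ - 98, - 70,-50, - 23/8, - 1, 21/19, 3,16, 64, 80, 80,86]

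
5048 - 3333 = 1715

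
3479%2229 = 1250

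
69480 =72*965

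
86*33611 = 2890546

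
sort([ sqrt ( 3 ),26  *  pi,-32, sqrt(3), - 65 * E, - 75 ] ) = [ - 65 * E,- 75,-32 , sqrt( 3),sqrt(3 ) , 26* pi]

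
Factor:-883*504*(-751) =2^3*3^2*7^1*751^1*883^1 = 334219032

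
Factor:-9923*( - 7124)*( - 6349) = -448820028748 = - 2^2*7^1*13^1*137^1*907^1*9923^1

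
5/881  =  5/881 =0.01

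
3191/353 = 3191/353 = 9.04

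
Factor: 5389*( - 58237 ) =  - 313839193 = - 17^1*317^1*58237^1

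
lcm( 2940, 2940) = 2940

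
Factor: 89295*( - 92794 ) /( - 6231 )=2762013410/2077 = 2^1* 5^1 * 13^1*31^( - 1 ) * 43^1*67^( - 1)*83^1*5953^1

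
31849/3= 10616+1/3 =10616.33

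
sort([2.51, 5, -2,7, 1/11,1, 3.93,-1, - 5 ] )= [ - 5, - 2, - 1, 1/11, 1, 2.51, 3.93,  5,7]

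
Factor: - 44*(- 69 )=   2^2 * 3^1*11^1*23^1=3036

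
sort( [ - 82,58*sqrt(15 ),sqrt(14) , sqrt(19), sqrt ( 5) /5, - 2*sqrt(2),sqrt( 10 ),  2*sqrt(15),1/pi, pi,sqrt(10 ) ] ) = [-82, - 2*sqrt ( 2),1/pi,sqrt (5) /5,pi,sqrt (10),sqrt(10 ),sqrt ( 14 ),sqrt( 19 ), 2*sqrt(15),58*sqrt(15) ] 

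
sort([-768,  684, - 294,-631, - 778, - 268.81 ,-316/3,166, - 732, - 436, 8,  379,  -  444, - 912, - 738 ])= [  -  912,-778,-768 , - 738,-732, - 631,  -  444, - 436,-294 , - 268.81,-316/3,8, 166, 379, 684]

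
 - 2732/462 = - 1366/231   =  - 5.91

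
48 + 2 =50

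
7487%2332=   491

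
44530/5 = 8906 = 8906.00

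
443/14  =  443/14 = 31.64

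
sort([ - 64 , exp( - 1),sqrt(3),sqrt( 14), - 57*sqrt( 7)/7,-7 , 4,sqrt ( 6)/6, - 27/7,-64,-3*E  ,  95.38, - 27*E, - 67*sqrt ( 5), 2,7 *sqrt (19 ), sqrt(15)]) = [ - 67*sqrt (5),-27*E, - 64 ,-64, - 57*sqrt (7)/7, - 3  *E, -7, - 27/7,exp(-1), sqrt ( 6) /6 , sqrt( 3 ), 2,  sqrt(14),sqrt ( 15 ),4, 7 * sqrt( 19 ),95.38 ]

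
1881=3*627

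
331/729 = 331/729 =0.45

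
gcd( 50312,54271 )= 1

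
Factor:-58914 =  - 2^1*3^3*1091^1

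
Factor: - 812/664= - 2^(-1) * 7^1* 29^1*83^(  -  1) = -203/166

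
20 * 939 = 18780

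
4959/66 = 1653/22= 75.14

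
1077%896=181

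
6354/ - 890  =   - 3177/445 = - 7.14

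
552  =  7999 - 7447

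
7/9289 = 1/1327=0.00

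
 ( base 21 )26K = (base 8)2004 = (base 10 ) 1028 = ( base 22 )22g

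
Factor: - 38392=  - 2^3*4799^1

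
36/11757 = 12/3919 = 0.00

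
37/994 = 37/994 = 0.04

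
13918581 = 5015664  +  8902917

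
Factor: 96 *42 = 4032 = 2^6*3^2*7^1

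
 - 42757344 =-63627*672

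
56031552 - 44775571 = 11255981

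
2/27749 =2/27749= 0.00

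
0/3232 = 0 = 0.00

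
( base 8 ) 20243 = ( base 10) 8355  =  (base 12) 4A03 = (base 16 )20A3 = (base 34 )77P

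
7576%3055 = 1466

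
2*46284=92568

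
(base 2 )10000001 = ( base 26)4p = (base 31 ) 45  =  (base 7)243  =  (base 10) 129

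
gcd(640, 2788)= 4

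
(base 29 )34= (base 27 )3A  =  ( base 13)70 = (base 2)1011011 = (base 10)91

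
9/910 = 9/910 = 0.01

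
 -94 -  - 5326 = 5232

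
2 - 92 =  - 90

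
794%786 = 8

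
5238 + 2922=8160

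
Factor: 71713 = 71713^1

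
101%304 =101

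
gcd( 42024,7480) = 136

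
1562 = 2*781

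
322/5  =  322/5 =64.40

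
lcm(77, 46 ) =3542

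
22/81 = 22/81 =0.27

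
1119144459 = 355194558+763949901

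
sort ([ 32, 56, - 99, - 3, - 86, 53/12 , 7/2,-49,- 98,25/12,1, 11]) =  [ - 99, - 98, - 86, - 49,  -  3, 1,25/12, 7/2,53/12,11 , 32,56] 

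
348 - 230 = 118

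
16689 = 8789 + 7900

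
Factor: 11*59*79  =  51271= 11^1*59^1 *79^1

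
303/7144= 303/7144  =  0.04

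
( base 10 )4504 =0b1000110011000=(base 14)18DA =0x1198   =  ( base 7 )16063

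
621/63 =69/7 = 9.86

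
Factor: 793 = 13^1* 61^1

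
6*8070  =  48420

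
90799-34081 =56718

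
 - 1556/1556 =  - 1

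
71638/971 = 71638/971  =  73.78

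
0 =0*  9763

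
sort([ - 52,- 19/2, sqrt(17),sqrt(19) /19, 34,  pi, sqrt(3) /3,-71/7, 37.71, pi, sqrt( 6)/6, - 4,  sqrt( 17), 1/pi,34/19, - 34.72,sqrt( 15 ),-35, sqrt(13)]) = [-52,- 35, - 34.72, - 71/7, - 19/2,  -  4, sqrt ( 19 ) /19, 1/pi, sqrt(6 )/6 , sqrt( 3)/3,34/19,pi, pi,sqrt(13), sqrt( 15), sqrt ( 17),sqrt( 17 ), 34, 37.71]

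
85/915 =17/183 = 0.09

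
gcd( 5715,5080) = 635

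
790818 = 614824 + 175994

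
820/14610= 82/1461 = 0.06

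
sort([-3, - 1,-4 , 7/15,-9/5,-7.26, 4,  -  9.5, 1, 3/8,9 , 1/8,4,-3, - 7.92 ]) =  [ - 9.5,-7.92, - 7.26, - 4, - 3, - 3,-9/5, - 1 , 1/8, 3/8,7/15, 1, 4, 4, 9] 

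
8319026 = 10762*773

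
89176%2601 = 742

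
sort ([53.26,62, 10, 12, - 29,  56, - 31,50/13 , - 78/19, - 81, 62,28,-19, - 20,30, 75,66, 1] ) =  [ - 81, - 31, - 29, - 20, - 19, - 78/19 , 1,50/13,10, 12, 28,30, 53.26,56, 62,62,66,75]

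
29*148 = 4292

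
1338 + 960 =2298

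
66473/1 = 66473= 66473.00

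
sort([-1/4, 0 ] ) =[ - 1/4,0 ]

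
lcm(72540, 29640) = 2756520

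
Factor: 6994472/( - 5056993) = -2^3*131^( - 1 )*797^1*1097^1*38603^( - 1) 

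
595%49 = 7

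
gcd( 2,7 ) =1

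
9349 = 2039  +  7310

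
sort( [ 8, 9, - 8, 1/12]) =[-8,1/12, 8  ,  9]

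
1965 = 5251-3286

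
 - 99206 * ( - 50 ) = 4960300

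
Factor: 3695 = 5^1*739^1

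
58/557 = 58/557= 0.10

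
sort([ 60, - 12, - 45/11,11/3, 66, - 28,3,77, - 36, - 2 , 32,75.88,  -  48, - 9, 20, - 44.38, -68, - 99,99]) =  [ - 99,  -  68,  -  48,-44.38,  -  36, - 28, - 12,-9,  -  45/11, - 2,3 , 11/3,20,32,60,66 , 75.88, 77,99]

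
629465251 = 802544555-173079304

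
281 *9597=2696757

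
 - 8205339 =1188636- 9393975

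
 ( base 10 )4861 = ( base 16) 12fd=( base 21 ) B0A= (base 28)65h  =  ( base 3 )20200001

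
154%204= 154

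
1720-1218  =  502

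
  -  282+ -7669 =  - 7951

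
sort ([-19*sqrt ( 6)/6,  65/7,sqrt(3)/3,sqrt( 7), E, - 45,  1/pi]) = [ - 45, - 19*sqrt(6 )/6, 1/pi, sqrt(3)/3,sqrt ( 7),E , 65/7] 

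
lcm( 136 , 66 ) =4488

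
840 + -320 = 520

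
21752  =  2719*8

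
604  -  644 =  - 40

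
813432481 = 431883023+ 381549458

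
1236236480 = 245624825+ 990611655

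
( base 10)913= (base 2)1110010001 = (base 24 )1E1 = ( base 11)760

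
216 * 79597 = 17192952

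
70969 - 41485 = 29484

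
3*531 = 1593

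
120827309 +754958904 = 875786213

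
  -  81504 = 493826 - 575330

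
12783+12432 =25215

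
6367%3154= 59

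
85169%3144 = 281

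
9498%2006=1474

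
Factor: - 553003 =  - 11^1* 50273^1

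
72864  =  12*6072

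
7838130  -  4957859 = 2880271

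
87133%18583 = 12801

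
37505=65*577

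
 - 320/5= - 64 = - 64.00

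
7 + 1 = 8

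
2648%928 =792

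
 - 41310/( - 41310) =1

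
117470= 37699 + 79771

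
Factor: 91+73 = 164 =2^2*41^1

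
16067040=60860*264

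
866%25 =16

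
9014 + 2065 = 11079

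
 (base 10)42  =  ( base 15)2c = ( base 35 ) 17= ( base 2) 101010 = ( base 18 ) 26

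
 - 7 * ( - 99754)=698278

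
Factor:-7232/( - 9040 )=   2^2 * 5^ (-1) = 4/5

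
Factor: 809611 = 11^2*6691^1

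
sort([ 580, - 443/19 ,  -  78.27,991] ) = [- 78.27, - 443/19, 580, 991 ]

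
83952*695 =58346640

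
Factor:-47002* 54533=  - 2563160066 = - 2^1*23^1*71^1*331^1*2371^1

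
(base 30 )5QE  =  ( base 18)g62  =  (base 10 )5294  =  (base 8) 12256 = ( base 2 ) 1010010101110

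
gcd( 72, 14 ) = 2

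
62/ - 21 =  - 3 + 1/21 = - 2.95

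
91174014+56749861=147923875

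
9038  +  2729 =11767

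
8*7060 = 56480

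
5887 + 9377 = 15264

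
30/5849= 30/5849 = 0.01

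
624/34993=624/34993= 0.02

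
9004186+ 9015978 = 18020164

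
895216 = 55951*16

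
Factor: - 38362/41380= - 19181/20690 = -2^(-1 ) *5^( -1)*2069^ ( - 1) * 19181^1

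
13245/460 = 28  +  73/92 = 28.79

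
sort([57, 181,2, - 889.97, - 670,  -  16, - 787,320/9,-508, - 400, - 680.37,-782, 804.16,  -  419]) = [  -  889.97, - 787, - 782,-680.37, - 670, - 508, - 419 , - 400,  -  16,  2,320/9, 57 , 181, 804.16 ]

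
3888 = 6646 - 2758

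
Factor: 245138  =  2^1*19^1*6451^1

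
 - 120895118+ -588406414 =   -  709301532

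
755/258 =2 + 239/258 =2.93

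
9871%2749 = 1624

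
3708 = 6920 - 3212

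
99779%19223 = 3664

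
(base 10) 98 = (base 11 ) 8A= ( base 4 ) 1202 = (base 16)62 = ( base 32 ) 32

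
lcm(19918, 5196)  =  119508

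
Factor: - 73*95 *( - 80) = 554800 = 2^4*5^2*19^1*73^1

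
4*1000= 4000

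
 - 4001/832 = - 4001/832 = - 4.81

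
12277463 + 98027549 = 110305012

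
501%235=31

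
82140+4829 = 86969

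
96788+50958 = 147746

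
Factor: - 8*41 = -328 = -2^3 * 41^1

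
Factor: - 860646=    - 2^1*3^1*191^1*751^1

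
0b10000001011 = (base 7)3006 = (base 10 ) 1035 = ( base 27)1B9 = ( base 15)490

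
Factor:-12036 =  - 2^2*3^1*17^1*59^1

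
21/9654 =7/3218=0.00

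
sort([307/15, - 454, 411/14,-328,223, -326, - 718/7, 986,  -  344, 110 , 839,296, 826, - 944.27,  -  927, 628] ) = [-944.27, - 927 ,-454, - 344, - 328,-326, - 718/7, 307/15, 411/14 , 110, 223, 296,628,826, 839, 986]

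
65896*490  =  32289040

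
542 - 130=412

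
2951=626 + 2325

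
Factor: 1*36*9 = 324 = 2^2*3^4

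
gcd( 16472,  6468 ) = 4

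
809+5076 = 5885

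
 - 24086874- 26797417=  - 50884291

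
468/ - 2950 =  - 1 + 1241/1475 = - 0.16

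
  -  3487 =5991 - 9478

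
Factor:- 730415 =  - 5^1*7^1 * 41^1 *509^1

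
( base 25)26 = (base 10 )56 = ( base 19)2I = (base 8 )70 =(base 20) 2G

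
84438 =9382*9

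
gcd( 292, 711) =1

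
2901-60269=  - 57368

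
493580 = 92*5365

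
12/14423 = 12/14423  =  0.00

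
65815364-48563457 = 17251907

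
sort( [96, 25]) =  [25,96]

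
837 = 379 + 458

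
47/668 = 47/668 = 0.07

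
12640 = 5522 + 7118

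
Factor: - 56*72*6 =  -2^7*3^3*7^1 = - 24192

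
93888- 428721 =-334833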